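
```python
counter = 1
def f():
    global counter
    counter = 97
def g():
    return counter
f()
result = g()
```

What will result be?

Step 1: counter = 1.
Step 2: f() sets global counter = 97.
Step 3: g() reads global counter = 97. result = 97

The answer is 97.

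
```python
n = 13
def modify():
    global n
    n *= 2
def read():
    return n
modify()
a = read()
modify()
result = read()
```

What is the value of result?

Step 1: n = 13.
Step 2: First modify(): n = 13 * 2 = 26.
Step 3: Second modify(): n = 26 * 2 = 52.
Step 4: read() returns 52

The answer is 52.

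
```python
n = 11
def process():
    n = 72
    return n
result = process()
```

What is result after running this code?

Step 1: Global n = 11.
Step 2: process() creates local n = 72, shadowing the global.
Step 3: Returns local n = 72. result = 72

The answer is 72.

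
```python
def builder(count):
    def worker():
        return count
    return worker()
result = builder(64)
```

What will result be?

Step 1: builder(64) binds parameter count = 64.
Step 2: worker() looks up count in enclosing scope and finds the parameter count = 64.
Step 3: result = 64

The answer is 64.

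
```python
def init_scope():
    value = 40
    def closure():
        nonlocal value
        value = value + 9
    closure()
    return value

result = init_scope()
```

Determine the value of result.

Step 1: init_scope() sets value = 40.
Step 2: closure() uses nonlocal to modify value in init_scope's scope: value = 40 + 9 = 49.
Step 3: init_scope() returns the modified value = 49

The answer is 49.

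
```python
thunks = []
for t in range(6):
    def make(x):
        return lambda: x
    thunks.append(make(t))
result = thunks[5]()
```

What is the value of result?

Step 1: make(t) creates a new scope capturing x = t at call time.
Step 2: thunks[5] = make(5), so its lambda captures x = 5.
Step 3: result = 5 (closure factory fixes late binding)

The answer is 5.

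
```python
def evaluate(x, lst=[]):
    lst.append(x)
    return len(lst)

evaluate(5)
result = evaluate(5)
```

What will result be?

Step 1: Mutable default list persists between calls.
Step 2: First call: lst = [5], len = 1. Second call: lst = [5, 5], len = 2.
Step 3: result = 2

The answer is 2.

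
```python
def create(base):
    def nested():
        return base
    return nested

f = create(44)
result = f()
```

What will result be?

Step 1: create(44) creates closure capturing base = 44.
Step 2: f() returns the captured base = 44.
Step 3: result = 44

The answer is 44.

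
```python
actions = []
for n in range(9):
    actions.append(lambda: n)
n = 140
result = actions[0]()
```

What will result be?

Step 1: Lambdas capture the variable n by reference, not by value.
Step 2: After the loop, n is reassigned to 140.
Step 3: actions[0]() looks up the current n = 140. result = 140

The answer is 140.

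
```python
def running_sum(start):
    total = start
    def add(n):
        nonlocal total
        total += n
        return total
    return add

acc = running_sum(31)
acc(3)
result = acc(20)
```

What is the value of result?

Step 1: running_sum(31) creates closure with total = 31.
Step 2: First acc(3): total = 31 + 3 = 34.
Step 3: Second acc(20): total = 34 + 20 = 54. result = 54

The answer is 54.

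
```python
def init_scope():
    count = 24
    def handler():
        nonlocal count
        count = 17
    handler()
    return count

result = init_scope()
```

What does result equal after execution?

Step 1: init_scope() sets count = 24.
Step 2: handler() uses nonlocal to reassign count = 17.
Step 3: result = 17

The answer is 17.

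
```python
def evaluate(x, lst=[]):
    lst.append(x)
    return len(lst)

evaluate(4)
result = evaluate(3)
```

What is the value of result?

Step 1: Mutable default list persists between calls.
Step 2: First call: lst = [4], len = 1. Second call: lst = [4, 3], len = 2.
Step 3: result = 2

The answer is 2.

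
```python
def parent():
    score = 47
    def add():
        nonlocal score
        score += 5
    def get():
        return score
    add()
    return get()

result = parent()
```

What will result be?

Step 1: score = 47. add() modifies it via nonlocal, get() reads it.
Step 2: add() makes score = 47 + 5 = 52.
Step 3: get() returns 52. result = 52

The answer is 52.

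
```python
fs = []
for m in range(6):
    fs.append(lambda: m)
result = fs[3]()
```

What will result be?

Step 1: The loop creates 6 lambdas, all referencing the same variable m.
Step 2: After the loop, m = 5 (final value).
Step 3: fs[3]() looks up m at call time and finds 5. This is the late binding gotcha. result = 5

The answer is 5.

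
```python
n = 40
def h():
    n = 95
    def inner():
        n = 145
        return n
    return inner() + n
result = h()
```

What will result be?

Step 1: h() has local n = 95. inner() has local n = 145.
Step 2: inner() returns its local n = 145.
Step 3: h() returns 145 + its own n (95) = 240

The answer is 240.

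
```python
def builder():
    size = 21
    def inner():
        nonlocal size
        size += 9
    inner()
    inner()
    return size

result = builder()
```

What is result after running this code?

Step 1: size starts at 21.
Step 2: inner() is called 2 times, each adding 9.
Step 3: size = 21 + 9 * 2 = 39

The answer is 39.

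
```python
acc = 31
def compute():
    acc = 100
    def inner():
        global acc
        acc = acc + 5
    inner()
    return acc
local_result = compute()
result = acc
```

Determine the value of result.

Step 1: Global acc = 31. compute() creates local acc = 100.
Step 2: inner() declares global acc and adds 5: global acc = 31 + 5 = 36.
Step 3: compute() returns its local acc = 100 (unaffected by inner).
Step 4: result = global acc = 36

The answer is 36.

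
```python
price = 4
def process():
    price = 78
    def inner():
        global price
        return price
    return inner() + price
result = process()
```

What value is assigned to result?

Step 1: Global price = 4. process() shadows with local price = 78.
Step 2: inner() uses global keyword, so inner() returns global price = 4.
Step 3: process() returns 4 + 78 = 82

The answer is 82.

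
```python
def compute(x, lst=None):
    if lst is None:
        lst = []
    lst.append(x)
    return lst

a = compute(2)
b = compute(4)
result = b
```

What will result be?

Step 1: None default with guard creates a NEW list each call.
Step 2: a = [2] (fresh list). b = [4] (another fresh list).
Step 3: result = [4] (this is the fix for mutable default)

The answer is [4].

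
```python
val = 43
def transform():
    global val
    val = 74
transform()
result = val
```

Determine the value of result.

Step 1: val = 43 globally.
Step 2: transform() declares global val and sets it to 74.
Step 3: After transform(), global val = 74. result = 74

The answer is 74.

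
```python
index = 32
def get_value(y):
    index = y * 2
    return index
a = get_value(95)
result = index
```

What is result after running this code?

Step 1: Global index = 32.
Step 2: get_value(95) creates local index = 95 * 2 = 190.
Step 3: Global index unchanged because no global keyword. result = 32

The answer is 32.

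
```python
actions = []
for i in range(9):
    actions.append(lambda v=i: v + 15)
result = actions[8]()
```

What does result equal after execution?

Step 1: Default argument v=i captures i's value at definition time.
Step 2: actions[8] was defined when i = 8, so v defaults to 8.
Step 3: result = 8 + 15 = 23 (default arg fixes the late binding issue)

The answer is 23.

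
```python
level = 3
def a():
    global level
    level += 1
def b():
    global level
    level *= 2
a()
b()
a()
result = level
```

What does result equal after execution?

Step 1: level = 3.
Step 2: a(): level = 3 + 1 = 4.
Step 3: b(): level = 4 * 2 = 8.
Step 4: a(): level = 8 + 1 = 9

The answer is 9.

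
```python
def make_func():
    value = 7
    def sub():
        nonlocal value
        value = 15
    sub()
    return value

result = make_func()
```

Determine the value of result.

Step 1: make_func() sets value = 7.
Step 2: sub() uses nonlocal to reassign value = 15.
Step 3: result = 15

The answer is 15.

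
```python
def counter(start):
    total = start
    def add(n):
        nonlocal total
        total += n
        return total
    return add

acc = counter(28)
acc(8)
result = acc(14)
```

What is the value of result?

Step 1: counter(28) creates closure with total = 28.
Step 2: First acc(8): total = 28 + 8 = 36.
Step 3: Second acc(14): total = 36 + 14 = 50. result = 50

The answer is 50.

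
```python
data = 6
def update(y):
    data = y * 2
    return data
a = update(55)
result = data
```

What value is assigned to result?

Step 1: Global data = 6.
Step 2: update(55) creates local data = 55 * 2 = 110.
Step 3: Global data unchanged because no global keyword. result = 6

The answer is 6.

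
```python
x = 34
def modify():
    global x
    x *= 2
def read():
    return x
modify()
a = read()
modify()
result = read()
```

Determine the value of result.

Step 1: x = 34.
Step 2: First modify(): x = 34 * 2 = 68.
Step 3: Second modify(): x = 68 * 2 = 136.
Step 4: read() returns 136

The answer is 136.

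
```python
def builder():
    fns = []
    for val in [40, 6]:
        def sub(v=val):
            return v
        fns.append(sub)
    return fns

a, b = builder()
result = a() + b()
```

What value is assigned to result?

Step 1: Default argument v=val captures val at each iteration.
Step 2: a() returns 40 (captured at first iteration), b() returns 6 (captured at second).
Step 3: result = 40 + 6 = 46

The answer is 46.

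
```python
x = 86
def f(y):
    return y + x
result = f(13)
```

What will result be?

Step 1: x = 86 is defined globally.
Step 2: f(13) uses parameter y = 13 and looks up x from global scope = 86.
Step 3: result = 13 + 86 = 99

The answer is 99.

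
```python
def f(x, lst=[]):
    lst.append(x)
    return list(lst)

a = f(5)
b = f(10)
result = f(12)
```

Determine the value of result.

Step 1: Default list is shared. list() creates copies for return values.
Step 2: Internal list grows: [5] -> [5, 10] -> [5, 10, 12].
Step 3: result = [5, 10, 12]

The answer is [5, 10, 12].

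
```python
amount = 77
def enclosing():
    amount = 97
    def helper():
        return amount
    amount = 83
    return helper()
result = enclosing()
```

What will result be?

Step 1: enclosing() sets amount = 97, then later amount = 83.
Step 2: helper() is called after amount is reassigned to 83. Closures capture variables by reference, not by value.
Step 3: result = 83

The answer is 83.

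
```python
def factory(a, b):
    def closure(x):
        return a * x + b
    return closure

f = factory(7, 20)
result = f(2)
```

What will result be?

Step 1: factory(7, 20) captures a = 7, b = 20.
Step 2: f(2) computes 7 * 2 + 20 = 34.
Step 3: result = 34

The answer is 34.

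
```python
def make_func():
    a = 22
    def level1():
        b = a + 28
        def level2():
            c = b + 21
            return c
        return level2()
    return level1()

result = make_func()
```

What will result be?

Step 1: a = 22. b = a + 28 = 50.
Step 2: c = b + 21 = 50 + 21 = 71.
Step 3: result = 71

The answer is 71.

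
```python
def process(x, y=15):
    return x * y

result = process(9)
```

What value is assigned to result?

Step 1: process(9) uses default y = 15.
Step 2: Returns 9 * 15 = 135.
Step 3: result = 135

The answer is 135.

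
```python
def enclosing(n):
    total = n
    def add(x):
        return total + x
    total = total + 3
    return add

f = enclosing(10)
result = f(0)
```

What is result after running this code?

Step 1: enclosing(10) sets total = 10, then total = 10 + 3 = 13.
Step 2: Closures capture by reference, so add sees total = 13.
Step 3: f(0) returns 13 + 0 = 13

The answer is 13.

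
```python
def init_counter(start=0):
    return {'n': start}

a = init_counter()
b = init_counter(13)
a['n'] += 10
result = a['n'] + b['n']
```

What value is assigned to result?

Step 1: init_counter() returns a new dict each call (immutable default 0).
Step 2: a = {'n': 0}, b = {'n': 13}.
Step 3: a['n'] += 10 = 10. result = 10 + 13 = 23

The answer is 23.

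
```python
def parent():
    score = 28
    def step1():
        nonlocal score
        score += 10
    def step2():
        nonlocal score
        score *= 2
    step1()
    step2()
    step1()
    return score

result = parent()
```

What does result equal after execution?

Step 1: score = 28.
Step 2: step1(): score = 28 + 10 = 38.
Step 3: step2(): score = 38 * 2 = 76.
Step 4: step1(): score = 76 + 10 = 86. result = 86

The answer is 86.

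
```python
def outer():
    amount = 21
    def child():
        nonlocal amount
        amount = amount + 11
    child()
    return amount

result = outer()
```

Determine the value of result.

Step 1: outer() sets amount = 21.
Step 2: child() uses nonlocal to modify amount in outer's scope: amount = 21 + 11 = 32.
Step 3: outer() returns the modified amount = 32

The answer is 32.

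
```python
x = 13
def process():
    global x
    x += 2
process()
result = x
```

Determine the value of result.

Step 1: x = 13 globally.
Step 2: process() modifies global x: x += 2 = 15.
Step 3: result = 15

The answer is 15.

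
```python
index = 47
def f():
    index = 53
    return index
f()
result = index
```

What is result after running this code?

Step 1: index = 47 globally.
Step 2: f() creates a LOCAL index = 53 (no global keyword!).
Step 3: The global index is unchanged. result = 47

The answer is 47.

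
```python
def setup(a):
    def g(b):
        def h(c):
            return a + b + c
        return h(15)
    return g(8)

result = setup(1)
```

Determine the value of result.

Step 1: a = 1, b = 8, c = 15 across three nested scopes.
Step 2: h() accesses all three via LEGB rule.
Step 3: result = 1 + 8 + 15 = 24

The answer is 24.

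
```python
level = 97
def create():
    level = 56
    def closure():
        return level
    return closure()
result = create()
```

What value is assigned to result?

Step 1: level = 97 globally, but create() defines level = 56 locally.
Step 2: closure() looks up level. Not in local scope, so checks enclosing scope (create) and finds level = 56.
Step 3: result = 56

The answer is 56.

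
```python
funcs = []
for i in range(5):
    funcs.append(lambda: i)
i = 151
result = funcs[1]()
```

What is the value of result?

Step 1: Lambdas capture the variable i by reference, not by value.
Step 2: After the loop, i is reassigned to 151.
Step 3: funcs[1]() looks up the current i = 151. result = 151

The answer is 151.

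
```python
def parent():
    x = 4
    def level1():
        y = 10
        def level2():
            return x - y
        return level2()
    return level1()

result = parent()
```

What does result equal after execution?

Step 1: x = 4 in parent. y = 10 in level1.
Step 2: level2() reads x = 4 and y = 10 from enclosing scopes.
Step 3: result = 4 - 10 = -6

The answer is -6.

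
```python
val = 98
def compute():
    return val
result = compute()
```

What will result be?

Step 1: val = 98 is defined in the global scope.
Step 2: compute() looks up val. No local val exists, so Python checks the global scope via LEGB rule and finds val = 98.
Step 3: result = 98

The answer is 98.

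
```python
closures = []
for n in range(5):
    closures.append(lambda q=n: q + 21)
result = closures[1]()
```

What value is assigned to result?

Step 1: Default argument q=n captures n's value at definition time.
Step 2: closures[1] was defined when n = 1, so q defaults to 1.
Step 3: result = 1 + 21 = 22 (default arg fixes the late binding issue)

The answer is 22.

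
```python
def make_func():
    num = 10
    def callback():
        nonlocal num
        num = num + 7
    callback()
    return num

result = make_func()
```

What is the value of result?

Step 1: make_func() sets num = 10.
Step 2: callback() uses nonlocal to modify num in make_func's scope: num = 10 + 7 = 17.
Step 3: make_func() returns the modified num = 17

The answer is 17.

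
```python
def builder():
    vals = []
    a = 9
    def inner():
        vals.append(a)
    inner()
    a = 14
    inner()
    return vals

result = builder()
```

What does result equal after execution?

Step 1: a = 9. inner() appends current a to vals.
Step 2: First inner(): appends 9. Then a = 14.
Step 3: Second inner(): appends 14 (closure sees updated a). result = [9, 14]

The answer is [9, 14].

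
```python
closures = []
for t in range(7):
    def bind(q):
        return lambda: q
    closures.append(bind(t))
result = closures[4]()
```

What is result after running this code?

Step 1: bind(t) creates a new scope capturing q = t at call time.
Step 2: closures[4] = bind(4), so its lambda captures q = 4.
Step 3: result = 4 (closure factory fixes late binding)

The answer is 4.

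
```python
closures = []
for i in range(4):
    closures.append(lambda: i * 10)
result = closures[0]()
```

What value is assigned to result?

Step 1: All lambdas reference the same variable i (late binding).
Step 2: After the loop, i = 3. Every lambda returns i * 10.
Step 3: closures[0]() = 3 * 10 = 30

The answer is 30.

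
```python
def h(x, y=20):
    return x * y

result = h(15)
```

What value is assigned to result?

Step 1: h(15) uses default y = 20.
Step 2: Returns 15 * 20 = 300.
Step 3: result = 300

The answer is 300.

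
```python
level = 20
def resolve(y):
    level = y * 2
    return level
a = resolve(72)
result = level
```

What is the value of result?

Step 1: Global level = 20.
Step 2: resolve(72) creates local level = 72 * 2 = 144.
Step 3: Global level unchanged because no global keyword. result = 20

The answer is 20.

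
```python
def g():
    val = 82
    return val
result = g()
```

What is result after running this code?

Step 1: g() defines val = 82 in its local scope.
Step 2: return val finds the local variable val = 82.
Step 3: result = 82

The answer is 82.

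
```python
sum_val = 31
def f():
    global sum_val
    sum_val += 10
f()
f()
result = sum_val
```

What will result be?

Step 1: sum_val = 31.
Step 2: First f(): sum_val = 31 + 10 = 41.
Step 3: Second f(): sum_val = 41 + 10 = 51. result = 51

The answer is 51.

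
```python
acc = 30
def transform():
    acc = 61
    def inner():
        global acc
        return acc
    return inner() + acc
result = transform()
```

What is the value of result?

Step 1: Global acc = 30. transform() shadows with local acc = 61.
Step 2: inner() uses global keyword, so inner() returns global acc = 30.
Step 3: transform() returns 30 + 61 = 91

The answer is 91.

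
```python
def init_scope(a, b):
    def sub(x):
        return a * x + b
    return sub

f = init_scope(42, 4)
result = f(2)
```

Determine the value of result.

Step 1: init_scope(42, 4) captures a = 42, b = 4.
Step 2: f(2) computes 42 * 2 + 4 = 88.
Step 3: result = 88

The answer is 88.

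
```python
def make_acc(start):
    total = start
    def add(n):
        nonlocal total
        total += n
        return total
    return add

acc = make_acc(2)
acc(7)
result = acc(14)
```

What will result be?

Step 1: make_acc(2) creates closure with total = 2.
Step 2: First acc(7): total = 2 + 7 = 9.
Step 3: Second acc(14): total = 9 + 14 = 23. result = 23

The answer is 23.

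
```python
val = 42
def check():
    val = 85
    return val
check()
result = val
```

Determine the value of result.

Step 1: Global val = 42.
Step 2: check() creates local val = 85 (shadow, not modification).
Step 3: After check() returns, global val is unchanged. result = 42

The answer is 42.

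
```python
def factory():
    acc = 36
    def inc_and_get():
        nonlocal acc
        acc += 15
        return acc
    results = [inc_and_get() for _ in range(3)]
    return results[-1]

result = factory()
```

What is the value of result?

Step 1: acc = 36.
Step 2: Three calls to inc_and_get(), each adding 15.
Step 3: Last value = 36 + 15 * 3 = 81

The answer is 81.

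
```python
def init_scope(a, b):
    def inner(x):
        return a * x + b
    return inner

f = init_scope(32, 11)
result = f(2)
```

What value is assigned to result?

Step 1: init_scope(32, 11) captures a = 32, b = 11.
Step 2: f(2) computes 32 * 2 + 11 = 75.
Step 3: result = 75

The answer is 75.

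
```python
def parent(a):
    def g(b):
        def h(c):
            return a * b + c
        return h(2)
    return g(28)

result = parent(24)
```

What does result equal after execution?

Step 1: a = 24, b = 28, c = 2.
Step 2: h() computes a * b + c = 24 * 28 + 2 = 674.
Step 3: result = 674

The answer is 674.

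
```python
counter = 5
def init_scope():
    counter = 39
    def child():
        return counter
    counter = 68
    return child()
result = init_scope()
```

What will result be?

Step 1: init_scope() sets counter = 39, then later counter = 68.
Step 2: child() is called after counter is reassigned to 68. Closures capture variables by reference, not by value.
Step 3: result = 68

The answer is 68.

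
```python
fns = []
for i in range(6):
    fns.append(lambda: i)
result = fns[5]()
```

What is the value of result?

Step 1: The loop creates 6 lambdas, all referencing the same variable i.
Step 2: After the loop, i = 5 (final value).
Step 3: fns[5]() looks up i at call time and finds 5. This is the late binding gotcha. result = 5

The answer is 5.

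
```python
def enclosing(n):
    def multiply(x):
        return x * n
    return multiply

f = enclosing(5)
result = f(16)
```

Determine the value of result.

Step 1: enclosing(5) returns multiply closure with n = 5.
Step 2: f(16) computes 16 * 5 = 80.
Step 3: result = 80

The answer is 80.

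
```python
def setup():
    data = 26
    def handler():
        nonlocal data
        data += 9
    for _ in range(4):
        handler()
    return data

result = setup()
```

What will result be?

Step 1: data = 26.
Step 2: handler() is called 4 times in a loop, each adding 9 via nonlocal.
Step 3: data = 26 + 9 * 4 = 62

The answer is 62.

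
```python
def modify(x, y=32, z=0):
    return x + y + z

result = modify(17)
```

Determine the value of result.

Step 1: modify(17) uses defaults y = 32, z = 0.
Step 2: Returns 17 + 32 + 0 = 49.
Step 3: result = 49

The answer is 49.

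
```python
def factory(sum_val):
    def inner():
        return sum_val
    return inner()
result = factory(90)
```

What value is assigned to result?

Step 1: factory(90) binds parameter sum_val = 90.
Step 2: inner() looks up sum_val in enclosing scope and finds the parameter sum_val = 90.
Step 3: result = 90

The answer is 90.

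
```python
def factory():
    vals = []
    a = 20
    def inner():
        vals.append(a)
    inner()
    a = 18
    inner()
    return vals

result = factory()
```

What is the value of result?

Step 1: a = 20. inner() appends current a to vals.
Step 2: First inner(): appends 20. Then a = 18.
Step 3: Second inner(): appends 18 (closure sees updated a). result = [20, 18]

The answer is [20, 18].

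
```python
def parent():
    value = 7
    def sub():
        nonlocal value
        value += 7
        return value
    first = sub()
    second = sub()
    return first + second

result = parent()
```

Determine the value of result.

Step 1: value starts at 7.
Step 2: First call: value = 7 + 7 = 14, returns 14.
Step 3: Second call: value = 14 + 7 = 21, returns 21.
Step 4: result = 14 + 21 = 35

The answer is 35.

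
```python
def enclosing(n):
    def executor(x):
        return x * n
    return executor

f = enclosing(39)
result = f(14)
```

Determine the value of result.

Step 1: enclosing(39) creates a closure capturing n = 39.
Step 2: f(14) computes 14 * 39 = 546.
Step 3: result = 546

The answer is 546.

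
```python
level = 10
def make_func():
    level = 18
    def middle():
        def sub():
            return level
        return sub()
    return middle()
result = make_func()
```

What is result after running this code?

Step 1: make_func() defines level = 18. middle() and sub() have no local level.
Step 2: sub() checks local (none), enclosing middle() (none), enclosing make_func() and finds level = 18.
Step 3: result = 18

The answer is 18.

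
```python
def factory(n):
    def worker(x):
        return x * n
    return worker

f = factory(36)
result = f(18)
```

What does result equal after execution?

Step 1: factory(36) creates a closure capturing n = 36.
Step 2: f(18) computes 18 * 36 = 648.
Step 3: result = 648

The answer is 648.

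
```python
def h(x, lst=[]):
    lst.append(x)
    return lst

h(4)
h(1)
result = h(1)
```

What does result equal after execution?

Step 1: Mutable default argument gotcha! The list [] is created once.
Step 2: Each call appends to the SAME list: [4], [4, 1], [4, 1, 1].
Step 3: result = [4, 1, 1]

The answer is [4, 1, 1].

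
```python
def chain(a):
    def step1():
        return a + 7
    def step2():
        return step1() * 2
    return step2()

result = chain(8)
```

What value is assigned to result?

Step 1: chain(8) captures a = 8.
Step 2: step2() calls step1() which returns 8 + 7 = 15.
Step 3: step2() returns 15 * 2 = 30

The answer is 30.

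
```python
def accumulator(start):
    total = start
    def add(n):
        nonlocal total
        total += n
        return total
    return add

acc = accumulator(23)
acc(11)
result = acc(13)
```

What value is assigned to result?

Step 1: accumulator(23) creates closure with total = 23.
Step 2: First acc(11): total = 23 + 11 = 34.
Step 3: Second acc(13): total = 34 + 13 = 47. result = 47

The answer is 47.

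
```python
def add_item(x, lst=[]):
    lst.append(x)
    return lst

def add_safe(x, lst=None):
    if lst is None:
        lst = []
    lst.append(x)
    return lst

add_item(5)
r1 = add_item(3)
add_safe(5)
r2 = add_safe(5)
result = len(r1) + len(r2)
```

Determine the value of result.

Step 1: add_item shares mutable default: after 2 calls, lst = [5, 3], len = 2.
Step 2: add_safe creates fresh list each time: r2 = [5], len = 1.
Step 3: result = 2 + 1 = 3

The answer is 3.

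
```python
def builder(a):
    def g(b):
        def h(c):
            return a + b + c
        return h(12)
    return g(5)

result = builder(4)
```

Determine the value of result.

Step 1: a = 4, b = 5, c = 12 across three nested scopes.
Step 2: h() accesses all three via LEGB rule.
Step 3: result = 4 + 5 + 12 = 21

The answer is 21.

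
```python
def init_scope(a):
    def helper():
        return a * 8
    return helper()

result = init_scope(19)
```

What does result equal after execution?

Step 1: init_scope(19) binds parameter a = 19.
Step 2: helper() accesses a = 19 from enclosing scope.
Step 3: result = 19 * 8 = 152

The answer is 152.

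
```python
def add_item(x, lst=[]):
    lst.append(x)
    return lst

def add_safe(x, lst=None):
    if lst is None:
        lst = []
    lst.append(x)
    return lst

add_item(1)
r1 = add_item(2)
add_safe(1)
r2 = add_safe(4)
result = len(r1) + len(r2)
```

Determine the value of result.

Step 1: add_item shares mutable default: after 2 calls, lst = [1, 2], len = 2.
Step 2: add_safe creates fresh list each time: r2 = [4], len = 1.
Step 3: result = 2 + 1 = 3

The answer is 3.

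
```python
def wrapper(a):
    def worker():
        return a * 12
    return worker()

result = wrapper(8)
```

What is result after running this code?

Step 1: wrapper(8) binds parameter a = 8.
Step 2: worker() accesses a = 8 from enclosing scope.
Step 3: result = 8 * 12 = 96

The answer is 96.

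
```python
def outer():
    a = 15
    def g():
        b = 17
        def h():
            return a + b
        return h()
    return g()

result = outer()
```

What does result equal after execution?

Step 1: outer() defines a = 15. g() defines b = 17.
Step 2: h() accesses both from enclosing scopes: a = 15, b = 17.
Step 3: result = 15 + 17 = 32

The answer is 32.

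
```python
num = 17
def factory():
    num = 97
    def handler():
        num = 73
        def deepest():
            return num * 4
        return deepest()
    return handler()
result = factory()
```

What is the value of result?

Step 1: deepest() looks up num through LEGB: not local, finds num = 73 in enclosing handler().
Step 2: Returns 73 * 4 = 292.
Step 3: result = 292

The answer is 292.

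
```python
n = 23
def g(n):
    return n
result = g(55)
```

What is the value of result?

Step 1: Global n = 23.
Step 2: g(55) takes parameter n = 55, which shadows the global.
Step 3: result = 55

The answer is 55.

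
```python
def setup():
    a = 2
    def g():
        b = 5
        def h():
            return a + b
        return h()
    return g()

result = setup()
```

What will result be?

Step 1: setup() defines a = 2. g() defines b = 5.
Step 2: h() accesses both from enclosing scopes: a = 2, b = 5.
Step 3: result = 2 + 5 = 7

The answer is 7.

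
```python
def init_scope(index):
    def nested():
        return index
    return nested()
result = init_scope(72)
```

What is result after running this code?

Step 1: init_scope(72) binds parameter index = 72.
Step 2: nested() looks up index in enclosing scope and finds the parameter index = 72.
Step 3: result = 72

The answer is 72.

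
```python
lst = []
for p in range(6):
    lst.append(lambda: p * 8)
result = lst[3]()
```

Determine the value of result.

Step 1: All lambdas reference the same variable p (late binding).
Step 2: After the loop, p = 5. Every lambda returns p * 8.
Step 3: lst[3]() = 5 * 8 = 40

The answer is 40.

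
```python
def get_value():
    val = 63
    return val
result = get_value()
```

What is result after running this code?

Step 1: get_value() defines val = 63 in its local scope.
Step 2: return val finds the local variable val = 63.
Step 3: result = 63

The answer is 63.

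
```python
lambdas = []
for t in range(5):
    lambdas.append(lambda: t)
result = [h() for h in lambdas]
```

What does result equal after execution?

Step 1: All 5 lambdas share the same variable t.
Step 2: After the loop, t = 4.
Step 3: Each call returns 4. result = [4, 4, 4, 4, 4]

The answer is [4, 4, 4, 4, 4].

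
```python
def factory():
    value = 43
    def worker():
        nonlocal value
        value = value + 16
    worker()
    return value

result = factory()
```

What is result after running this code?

Step 1: factory() sets value = 43.
Step 2: worker() uses nonlocal to modify value in factory's scope: value = 43 + 16 = 59.
Step 3: factory() returns the modified value = 59

The answer is 59.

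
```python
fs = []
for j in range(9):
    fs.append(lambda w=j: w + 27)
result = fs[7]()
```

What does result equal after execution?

Step 1: Default argument w=j captures j's value at definition time.
Step 2: fs[7] was defined when j = 7, so w defaults to 7.
Step 3: result = 7 + 27 = 34 (default arg fixes the late binding issue)

The answer is 34.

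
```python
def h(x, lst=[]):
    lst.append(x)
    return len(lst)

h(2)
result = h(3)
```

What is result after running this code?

Step 1: Mutable default list persists between calls.
Step 2: First call: lst = [2], len = 1. Second call: lst = [2, 3], len = 2.
Step 3: result = 2

The answer is 2.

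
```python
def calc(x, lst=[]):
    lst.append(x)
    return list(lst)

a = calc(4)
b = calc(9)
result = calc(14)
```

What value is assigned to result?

Step 1: Default list is shared. list() creates copies for return values.
Step 2: Internal list grows: [4] -> [4, 9] -> [4, 9, 14].
Step 3: result = [4, 9, 14]

The answer is [4, 9, 14].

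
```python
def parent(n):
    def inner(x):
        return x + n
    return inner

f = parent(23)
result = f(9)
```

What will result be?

Step 1: parent(23) creates a closure that captures n = 23.
Step 2: f(9) calls the closure with x = 9, returning 9 + 23 = 32.
Step 3: result = 32

The answer is 32.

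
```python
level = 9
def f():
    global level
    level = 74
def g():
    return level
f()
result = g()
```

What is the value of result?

Step 1: level = 9.
Step 2: f() sets global level = 74.
Step 3: g() reads global level = 74. result = 74

The answer is 74.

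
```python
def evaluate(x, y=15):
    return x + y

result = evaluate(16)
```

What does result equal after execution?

Step 1: evaluate(16) uses default y = 15.
Step 2: Returns 16 + 15 = 31.
Step 3: result = 31

The answer is 31.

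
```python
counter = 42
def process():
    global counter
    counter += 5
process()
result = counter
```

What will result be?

Step 1: counter = 42 globally.
Step 2: process() modifies global counter: counter += 5 = 47.
Step 3: result = 47

The answer is 47.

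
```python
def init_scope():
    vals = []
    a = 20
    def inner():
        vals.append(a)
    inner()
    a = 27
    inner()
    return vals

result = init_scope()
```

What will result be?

Step 1: a = 20. inner() appends current a to vals.
Step 2: First inner(): appends 20. Then a = 27.
Step 3: Second inner(): appends 27 (closure sees updated a). result = [20, 27]

The answer is [20, 27].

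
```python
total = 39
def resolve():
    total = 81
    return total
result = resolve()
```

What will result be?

Step 1: Global total = 39.
Step 2: resolve() creates local total = 81, shadowing the global.
Step 3: Returns local total = 81. result = 81

The answer is 81.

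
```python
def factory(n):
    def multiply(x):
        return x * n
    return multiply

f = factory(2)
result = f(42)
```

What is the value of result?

Step 1: factory(2) returns multiply closure with n = 2.
Step 2: f(42) computes 42 * 2 = 84.
Step 3: result = 84

The answer is 84.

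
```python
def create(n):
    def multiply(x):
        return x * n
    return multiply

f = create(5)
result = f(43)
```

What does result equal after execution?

Step 1: create(5) returns multiply closure with n = 5.
Step 2: f(43) computes 43 * 5 = 215.
Step 3: result = 215

The answer is 215.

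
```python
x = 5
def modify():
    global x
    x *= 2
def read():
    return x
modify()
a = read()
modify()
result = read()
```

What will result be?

Step 1: x = 5.
Step 2: First modify(): x = 5 * 2 = 10.
Step 3: Second modify(): x = 10 * 2 = 20.
Step 4: read() returns 20

The answer is 20.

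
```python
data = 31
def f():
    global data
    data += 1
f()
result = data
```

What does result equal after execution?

Step 1: data = 31 globally.
Step 2: f() modifies global data: data += 1 = 32.
Step 3: result = 32

The answer is 32.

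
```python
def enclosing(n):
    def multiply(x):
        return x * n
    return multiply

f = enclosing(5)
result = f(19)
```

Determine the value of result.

Step 1: enclosing(5) returns multiply closure with n = 5.
Step 2: f(19) computes 19 * 5 = 95.
Step 3: result = 95

The answer is 95.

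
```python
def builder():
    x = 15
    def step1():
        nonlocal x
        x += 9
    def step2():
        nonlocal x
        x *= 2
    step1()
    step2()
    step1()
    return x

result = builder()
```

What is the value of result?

Step 1: x = 15.
Step 2: step1(): x = 15 + 9 = 24.
Step 3: step2(): x = 24 * 2 = 48.
Step 4: step1(): x = 48 + 9 = 57. result = 57

The answer is 57.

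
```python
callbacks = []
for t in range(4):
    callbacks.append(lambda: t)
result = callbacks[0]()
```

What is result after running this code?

Step 1: The loop creates 4 lambdas, all referencing the same variable t.
Step 2: After the loop, t = 3 (final value).
Step 3: callbacks[0]() looks up t at call time and finds 3. This is the late binding gotcha. result = 3

The answer is 3.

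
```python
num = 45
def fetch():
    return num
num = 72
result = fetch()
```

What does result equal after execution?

Step 1: num is first set to 45, then reassigned to 72.
Step 2: fetch() is called after the reassignment, so it looks up the current global num = 72.
Step 3: result = 72

The answer is 72.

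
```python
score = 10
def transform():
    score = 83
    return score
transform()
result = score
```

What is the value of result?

Step 1: score = 10 globally.
Step 2: transform() creates a LOCAL score = 83 (no global keyword!).
Step 3: The global score is unchanged. result = 10

The answer is 10.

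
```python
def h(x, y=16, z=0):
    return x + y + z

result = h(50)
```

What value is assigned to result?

Step 1: h(50) uses defaults y = 16, z = 0.
Step 2: Returns 50 + 16 + 0 = 66.
Step 3: result = 66

The answer is 66.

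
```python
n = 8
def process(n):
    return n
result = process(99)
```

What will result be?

Step 1: Global n = 8.
Step 2: process(99) takes parameter n = 99, which shadows the global.
Step 3: result = 99

The answer is 99.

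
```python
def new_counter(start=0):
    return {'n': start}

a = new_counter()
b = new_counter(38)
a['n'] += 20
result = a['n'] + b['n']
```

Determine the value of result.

Step 1: new_counter() returns a new dict each call (immutable default 0).
Step 2: a = {'n': 0}, b = {'n': 38}.
Step 3: a['n'] += 20 = 20. result = 20 + 38 = 58

The answer is 58.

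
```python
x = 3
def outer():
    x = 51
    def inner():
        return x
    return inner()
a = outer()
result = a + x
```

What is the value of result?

Step 1: outer() has local x = 51. inner() reads from enclosing.
Step 2: outer() returns 51. Global x = 3 unchanged.
Step 3: result = 51 + 3 = 54

The answer is 54.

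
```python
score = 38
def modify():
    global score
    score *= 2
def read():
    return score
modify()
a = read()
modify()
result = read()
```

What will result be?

Step 1: score = 38.
Step 2: First modify(): score = 38 * 2 = 76.
Step 3: Second modify(): score = 76 * 2 = 152.
Step 4: read() returns 152

The answer is 152.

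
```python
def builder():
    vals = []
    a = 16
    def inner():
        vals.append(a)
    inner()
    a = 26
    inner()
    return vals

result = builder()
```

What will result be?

Step 1: a = 16. inner() appends current a to vals.
Step 2: First inner(): appends 16. Then a = 26.
Step 3: Second inner(): appends 26 (closure sees updated a). result = [16, 26]

The answer is [16, 26].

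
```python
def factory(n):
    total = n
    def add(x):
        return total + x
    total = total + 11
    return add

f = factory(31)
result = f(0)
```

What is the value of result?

Step 1: factory(31) sets total = 31, then total = 31 + 11 = 42.
Step 2: Closures capture by reference, so add sees total = 42.
Step 3: f(0) returns 42 + 0 = 42

The answer is 42.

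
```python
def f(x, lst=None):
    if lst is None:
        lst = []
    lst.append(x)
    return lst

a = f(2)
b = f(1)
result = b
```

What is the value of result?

Step 1: None default with guard creates a NEW list each call.
Step 2: a = [2] (fresh list). b = [1] (another fresh list).
Step 3: result = [1] (this is the fix for mutable default)

The answer is [1].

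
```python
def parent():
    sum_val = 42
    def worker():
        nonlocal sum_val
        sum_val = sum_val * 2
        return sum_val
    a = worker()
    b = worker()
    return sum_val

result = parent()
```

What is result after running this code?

Step 1: sum_val starts at 42.
Step 2: First worker(): sum_val = 42 * 2 = 84.
Step 3: Second worker(): sum_val = 84 * 2 = 168.
Step 4: result = 168

The answer is 168.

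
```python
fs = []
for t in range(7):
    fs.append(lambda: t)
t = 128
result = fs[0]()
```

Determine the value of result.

Step 1: Lambdas capture the variable t by reference, not by value.
Step 2: After the loop, t is reassigned to 128.
Step 3: fs[0]() looks up the current t = 128. result = 128

The answer is 128.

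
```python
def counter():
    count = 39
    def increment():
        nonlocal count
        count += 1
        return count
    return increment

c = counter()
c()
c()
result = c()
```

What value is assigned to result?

Step 1: counter() creates closure with count = 39.
Step 2: Each c() call increments count via nonlocal. After 3 calls: 39 + 3 = 42.
Step 3: result = 42

The answer is 42.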